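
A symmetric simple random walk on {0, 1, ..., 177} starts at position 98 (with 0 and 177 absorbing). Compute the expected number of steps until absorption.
E[τ | X_0 = 98] = 7742

Let v_k = E[τ | X_0 = k]. Boundary: v_0 = v_177 = 0. Recurrence: v_k = 1 + (v_{k-1} + v_{k+1})/2 for 1 ≤ k ≤ 176. The particular solution to v_k − (v_{k-1} + v_{k+1})/2 = 1 is v_k = −k^2. Adding homogeneous solution A + B k and matching boundaries gives v_k = k (177 − k). Substituting k = 98: v_98 = 98 · 79 = 7742.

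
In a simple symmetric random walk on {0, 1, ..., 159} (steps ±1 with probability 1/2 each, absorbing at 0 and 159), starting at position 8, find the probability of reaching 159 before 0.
P(hit 159 before 0) = 8/159

Let u_k = P(hit 159 before 0 | start at k). Then u_0 = 0, u_159 = 1, and u_k = u_{k-1}/2 + u_{k+1}/2 for 1 ≤ k ≤ 158. This harmonic recurrence is solved by u_k = k/159, giving u_8 = 8/159.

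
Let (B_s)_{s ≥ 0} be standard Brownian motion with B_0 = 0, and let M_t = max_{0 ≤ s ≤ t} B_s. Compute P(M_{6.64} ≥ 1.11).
P(M_{6.64} ≥ 1.11) = 2·P(B_{6.64} ≥ 1.11) = 2(1 − Φ(1.11/√6.64)) ≈ 0.6666

By the reflection principle for Brownian motion, P(M_t ≥ a) = 2 · P(B_t ≥ a) for a ≥ 0. Since B_t ~ N(0, t), P(B_t ≥ 1.11) = 1 − Φ(1.11/√t) = 1 − Φ(1.11/√6.64) = 1 − Φ(0.4308). So
  P(M_{6.64} ≥ 1.11) = 2(1 − Φ(0.4308)) ≈ 0.6666.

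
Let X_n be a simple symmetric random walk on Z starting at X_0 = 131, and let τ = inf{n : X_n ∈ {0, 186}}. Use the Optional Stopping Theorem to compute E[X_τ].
E[X_τ] = 131

X_n is a martingale and τ is a bounded-mean stopping time (indeed τ is finite a.s. with bounded expectation since the walk is in a bounded region). By the OST, E[X_τ] = E[X_0] = 131. Equivalently: E[X_τ] = 186 · P(hit 186 first) + 0 · P(hit 0 first) = 186 · (131/186) = 131.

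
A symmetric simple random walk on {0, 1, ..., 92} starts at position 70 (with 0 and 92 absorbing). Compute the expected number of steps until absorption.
E[τ | X_0 = 70] = 1540

Let v_k = E[τ | X_0 = k]. Boundary: v_0 = v_92 = 0. Recurrence: v_k = 1 + (v_{k-1} + v_{k+1})/2 for 1 ≤ k ≤ 91. The particular solution to v_k − (v_{k-1} + v_{k+1})/2 = 1 is v_k = −k^2. Adding homogeneous solution A + B k and matching boundaries gives v_k = k (92 − k). Substituting k = 70: v_70 = 70 · 22 = 1540.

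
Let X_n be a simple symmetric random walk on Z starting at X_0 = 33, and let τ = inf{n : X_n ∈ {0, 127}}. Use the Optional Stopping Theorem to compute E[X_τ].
E[X_τ] = 33

X_n is a martingale and τ is a bounded-mean stopping time (indeed τ is finite a.s. with bounded expectation since the walk is in a bounded region). By the OST, E[X_τ] = E[X_0] = 33. Equivalently: E[X_τ] = 127 · P(hit 127 first) + 0 · P(hit 0 first) = 127 · (33/127) = 33.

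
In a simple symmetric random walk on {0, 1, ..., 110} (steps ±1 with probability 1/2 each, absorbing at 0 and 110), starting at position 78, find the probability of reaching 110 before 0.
P(hit 110 before 0) = 78/110 = 39/55

Let u_k = P(hit 110 before 0 | start at k). Then u_0 = 0, u_110 = 1, and u_k = u_{k-1}/2 + u_{k+1}/2 for 1 ≤ k ≤ 109. This harmonic recurrence is solved by u_k = k/110, giving u_78 = 78/110 = 39/55.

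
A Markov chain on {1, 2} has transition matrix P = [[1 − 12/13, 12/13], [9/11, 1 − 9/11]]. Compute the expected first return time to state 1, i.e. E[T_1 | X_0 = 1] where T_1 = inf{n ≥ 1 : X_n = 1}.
E[T_1 | X_0 = 1] = 1/π_1 = 83/39

For an irreducible recurrent Markov chain with stationary distribution π, E[T_i | X_0 = i] = 1/π_i (Kac's formula). Here π_1 = (9/11)/(12/13 + 9/11) = (9/11)/(249/143) = 39/83, so E[T_1 | X_0 = 1] = 1/π_1 = (12/13 + 9/11)/(9/11) = (249/143)/(9/11) = 83/39.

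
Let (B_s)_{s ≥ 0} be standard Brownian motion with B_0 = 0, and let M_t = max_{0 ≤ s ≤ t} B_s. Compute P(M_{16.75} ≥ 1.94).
P(M_{16.75} ≥ 1.94) = 2·P(B_{16.75} ≥ 1.94) = 2(1 − Φ(1.94/√16.75)) ≈ 0.6355

By the reflection principle for Brownian motion, P(M_t ≥ a) = 2 · P(B_t ≥ a) for a ≥ 0. Since B_t ~ N(0, t), P(B_t ≥ 1.94) = 1 − Φ(1.94/√t) = 1 − Φ(1.94/√16.75) = 1 − Φ(0.4740). So
  P(M_{16.75} ≥ 1.94) = 2(1 − Φ(0.4740)) ≈ 0.6355.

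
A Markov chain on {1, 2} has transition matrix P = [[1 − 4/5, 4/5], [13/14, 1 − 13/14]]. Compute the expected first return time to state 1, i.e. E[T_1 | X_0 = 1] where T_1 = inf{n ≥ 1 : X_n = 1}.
E[T_1 | X_0 = 1] = 1/π_1 = 121/65

For an irreducible recurrent Markov chain with stationary distribution π, E[T_i | X_0 = i] = 1/π_i (Kac's formula). Here π_1 = (13/14)/(4/5 + 13/14) = (13/14)/(121/70) = 65/121, so E[T_1 | X_0 = 1] = 1/π_1 = (4/5 + 13/14)/(13/14) = (121/70)/(13/14) = 121/65.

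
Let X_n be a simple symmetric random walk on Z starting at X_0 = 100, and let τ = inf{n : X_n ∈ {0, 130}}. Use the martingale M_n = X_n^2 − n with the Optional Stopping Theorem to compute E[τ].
E[τ] = 3000

M_n = X_n^2 − n is a martingale (since E[X_{n+1}^2 | F_n] = X_n^2 + 1). By OST (τ has finite mean in a bounded region), E[M_τ] = E[M_0] = X_0^2 − 0 = 100^2 = 10000. Also E[M_τ] = E[X_τ^2] − E[τ]. The walk exits at 0 or 130, with P(hit 130 first) = 100/130, so E[X_τ^2] = 130^2 · 100/130 + 0 = 13000. Thus E[τ] = E[X_τ^2] − E[M_τ] = 13000 − 10000 = 3000 = 100(130 − 100) = 3000.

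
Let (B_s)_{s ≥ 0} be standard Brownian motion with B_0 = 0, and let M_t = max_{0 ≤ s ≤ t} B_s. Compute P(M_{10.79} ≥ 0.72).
P(M_{10.79} ≥ 0.72) = 2·P(B_{10.79} ≥ 0.72) = 2(1 − Φ(0.72/√10.79)) ≈ 0.8265

By the reflection principle for Brownian motion, P(M_t ≥ a) = 2 · P(B_t ≥ a) for a ≥ 0. Since B_t ~ N(0, t), P(B_t ≥ 0.72) = 1 − Φ(0.72/√t) = 1 − Φ(0.72/√10.79) = 1 − Φ(0.2192). So
  P(M_{10.79} ≥ 0.72) = 2(1 − Φ(0.2192)) ≈ 0.8265.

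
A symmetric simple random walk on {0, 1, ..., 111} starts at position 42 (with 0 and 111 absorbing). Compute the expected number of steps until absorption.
E[τ | X_0 = 42] = 2898

Let v_k = E[τ | X_0 = k]. Boundary: v_0 = v_111 = 0. Recurrence: v_k = 1 + (v_{k-1} + v_{k+1})/2 for 1 ≤ k ≤ 110. The particular solution to v_k − (v_{k-1} + v_{k+1})/2 = 1 is v_k = −k^2. Adding homogeneous solution A + B k and matching boundaries gives v_k = k (111 − k). Substituting k = 42: v_42 = 42 · 69 = 2898.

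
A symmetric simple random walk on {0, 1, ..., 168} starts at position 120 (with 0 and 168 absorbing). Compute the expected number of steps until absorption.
E[τ | X_0 = 120] = 5760

Let v_k = E[τ | X_0 = k]. Boundary: v_0 = v_168 = 0. Recurrence: v_k = 1 + (v_{k-1} + v_{k+1})/2 for 1 ≤ k ≤ 167. The particular solution to v_k − (v_{k-1} + v_{k+1})/2 = 1 is v_k = −k^2. Adding homogeneous solution A + B k and matching boundaries gives v_k = k (168 − k). Substituting k = 120: v_120 = 120 · 48 = 5760.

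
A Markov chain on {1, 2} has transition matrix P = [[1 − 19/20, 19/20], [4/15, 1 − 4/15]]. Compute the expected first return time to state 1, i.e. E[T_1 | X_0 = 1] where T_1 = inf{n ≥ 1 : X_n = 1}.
E[T_1 | X_0 = 1] = 1/π_1 = 73/16

For an irreducible recurrent Markov chain with stationary distribution π, E[T_i | X_0 = i] = 1/π_i (Kac's formula). Here π_1 = (4/15)/(19/20 + 4/15) = (4/15)/(73/60) = 16/73, so E[T_1 | X_0 = 1] = 1/π_1 = (19/20 + 4/15)/(4/15) = (73/60)/(4/15) = 73/16.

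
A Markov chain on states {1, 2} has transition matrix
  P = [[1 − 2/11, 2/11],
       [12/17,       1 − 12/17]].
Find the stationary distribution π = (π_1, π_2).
π_1 = 66/83, π_2 = 17/83

Solve πP = π with π_1 + π_2 = 1. From πP = π: π_1 · (1 − 2/11) + π_2 · 12/17 = π_1 ⇒ π_2 · 12/17 = π_1 · 2/11 ⇒ π_2/π_1 = (2/11)/(12/17) = 17/66. Together with π_1 + π_2 = 1:
  π_1 = (12/17)/(2/11 + 12/17) = (12/17)/(166/187) = 66/83,
  π_2 = (2/11)/(2/11 + 12/17) = (2/11)/(166/187) = 17/83.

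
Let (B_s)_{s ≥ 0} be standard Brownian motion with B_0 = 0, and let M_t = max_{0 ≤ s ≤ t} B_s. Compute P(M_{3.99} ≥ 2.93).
P(M_{3.99} ≥ 2.93) = 2·P(B_{3.99} ≥ 2.93) = 2(1 − Φ(2.93/√3.99)) ≈ 0.1424

By the reflection principle for Brownian motion, P(M_t ≥ a) = 2 · P(B_t ≥ a) for a ≥ 0. Since B_t ~ N(0, t), P(B_t ≥ 2.93) = 1 − Φ(2.93/√t) = 1 − Φ(2.93/√3.99) = 1 − Φ(1.4668). So
  P(M_{3.99} ≥ 2.93) = 2(1 − Φ(1.4668)) ≈ 0.1424.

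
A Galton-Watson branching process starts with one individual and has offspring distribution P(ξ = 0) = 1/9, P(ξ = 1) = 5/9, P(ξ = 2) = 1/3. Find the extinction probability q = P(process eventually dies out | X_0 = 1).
q = 1/3

The pgf is f(s) = 1/9 + 5/9·s + 1/3·s². The extinction probability q is the smallest fixed point of f in [0, 1]. Setting s = f(s):
  1/3·s² + (5/9 − 1)·s + 1/9 = 0
  1/3·s² − (1/9 + 1/3)·s + 1/9 = 0
which factors as (s − 1)·(1/3·s − 1/9) = 0, giving roots s = 1 and s = (1/9)/(1/3) = 1/3.
Mean offspring μ = 5/9 + 2·1/3 = 11/9 > 1 (supercritical), so q < 1. The extinction probability is the smaller root: q = (1/9)/(1/3) = 1/3.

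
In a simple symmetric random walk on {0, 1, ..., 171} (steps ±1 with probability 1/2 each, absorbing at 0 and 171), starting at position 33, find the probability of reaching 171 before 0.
P(hit 171 before 0) = 33/171 = 11/57

Let u_k = P(hit 171 before 0 | start at k). Then u_0 = 0, u_171 = 1, and u_k = u_{k-1}/2 + u_{k+1}/2 for 1 ≤ k ≤ 170. This harmonic recurrence is solved by u_k = k/171, giving u_33 = 33/171 = 11/57.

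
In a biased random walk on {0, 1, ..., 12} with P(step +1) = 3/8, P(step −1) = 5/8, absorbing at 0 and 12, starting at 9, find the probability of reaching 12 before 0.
P(hit 12 before 0) = (1 − (5/3)^9) / (1 − (5/3)^12) = 532683/2485808

Let u_k denote P(reach 12 before 0 | start at k). Boundary: u_0 = 0, u_12 = 1. Recurrence: u_k = 3/8·u_{k+1} + 5/8·u_{k-1} for 1 ≤ k ≤ 11. Try u_k = A + B·r^k with r = q/p = (5/8)/(3/8) = 5/3. Substitution satisfies the recurrence; boundary conditions give:
  u_k = (1 − r^k) / (1 − r^N) = (1 − (5/3)^9) / (1 − (5/3)^12) = 532683/2485808.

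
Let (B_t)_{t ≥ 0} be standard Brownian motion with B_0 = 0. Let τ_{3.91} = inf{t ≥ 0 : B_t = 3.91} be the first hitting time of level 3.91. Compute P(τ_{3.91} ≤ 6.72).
P(τ_{3.91} ≤ 6.72) = 2(1 − Φ(3.91/√6.72)) = 2(1 − Φ(1.5083)) ≈ 0.1315

By the reflection principle for standard BM, P(τ_b ≤ t) = 2 · P(B_t ≥ b). Since B_t ~ N(0, t), P(B_t ≥ 3.91) = 1 − Φ(3.91/√t) = 1 − Φ(3.91/√6.72) = 1 − Φ(1.5083) ≈ 0.06574. Doubling: P(τ_{3.91} ≤ 6.72) ≈ 2 · 0.06574 = 0.13148 ≈ 0.1315.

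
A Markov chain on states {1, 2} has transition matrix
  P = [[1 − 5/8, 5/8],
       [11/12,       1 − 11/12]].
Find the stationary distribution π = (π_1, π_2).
π_1 = 22/37, π_2 = 15/37

Solve πP = π with π_1 + π_2 = 1. From πP = π: π_1 · (1 − 5/8) + π_2 · 11/12 = π_1 ⇒ π_2 · 11/12 = π_1 · 5/8 ⇒ π_2/π_1 = (5/8)/(11/12) = 15/22. Together with π_1 + π_2 = 1:
  π_1 = (11/12)/(5/8 + 11/12) = (11/12)/(37/24) = 22/37,
  π_2 = (5/8)/(5/8 + 11/12) = (5/8)/(37/24) = 15/37.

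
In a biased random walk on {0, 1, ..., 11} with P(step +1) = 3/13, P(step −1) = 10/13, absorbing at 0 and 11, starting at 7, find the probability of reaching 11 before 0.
P(hit 11 before 0) = (1 − (10/3)^7) / (1 − (10/3)^11) = 115688979/14285688979

Let u_k denote P(reach 11 before 0 | start at k). Boundary: u_0 = 0, u_11 = 1. Recurrence: u_k = 3/13·u_{k+1} + 10/13·u_{k-1} for 1 ≤ k ≤ 10. Try u_k = A + B·r^k with r = q/p = (10/13)/(3/13) = 10/3. Substitution satisfies the recurrence; boundary conditions give:
  u_k = (1 − r^k) / (1 − r^N) = (1 − (10/3)^7) / (1 − (10/3)^11) = 115688979/14285688979.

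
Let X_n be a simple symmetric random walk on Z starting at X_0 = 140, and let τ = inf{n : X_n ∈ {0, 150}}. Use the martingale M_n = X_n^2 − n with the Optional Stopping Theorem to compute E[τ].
E[τ] = 1400

M_n = X_n^2 − n is a martingale (since E[X_{n+1}^2 | F_n] = X_n^2 + 1). By OST (τ has finite mean in a bounded region), E[M_τ] = E[M_0] = X_0^2 − 0 = 140^2 = 19600. Also E[M_τ] = E[X_τ^2] − E[τ]. The walk exits at 0 or 150, with P(hit 150 first) = 140/150, so E[X_τ^2] = 150^2 · 140/150 + 0 = 21000. Thus E[τ] = E[X_τ^2] − E[M_τ] = 21000 − 19600 = 1400 = 140(150 − 140) = 1400.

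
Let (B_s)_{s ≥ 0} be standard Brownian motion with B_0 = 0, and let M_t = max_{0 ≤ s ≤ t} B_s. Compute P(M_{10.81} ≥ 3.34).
P(M_{10.81} ≥ 3.34) = 2·P(B_{10.81} ≥ 3.34) = 2(1 − Φ(3.34/√10.81)) ≈ 0.3097

By the reflection principle for Brownian motion, P(M_t ≥ a) = 2 · P(B_t ≥ a) for a ≥ 0. Since B_t ~ N(0, t), P(B_t ≥ 3.34) = 1 − Φ(3.34/√t) = 1 − Φ(3.34/√10.81) = 1 − Φ(1.0159). So
  P(M_{10.81} ≥ 3.34) = 2(1 − Φ(1.0159)) ≈ 0.3097.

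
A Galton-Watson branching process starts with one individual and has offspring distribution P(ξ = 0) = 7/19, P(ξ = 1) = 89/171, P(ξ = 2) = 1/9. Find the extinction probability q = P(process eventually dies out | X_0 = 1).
q = 1

Mean offspring μ = 0·7/19 + 1·89/171 + 2·1/9 = 127/171 ≤ 1. For μ ≤ 1 with offspring not concentrated at 1, the Galton-Watson process goes extinct almost surely, so q = 1.
(Algebraic check: The pgf is f(s) = 7/19 + 89/171·s + 1/9·s². The extinction probability q is the smallest fixed point of f in [0, 1]. Setting s = f(s):
  1/9·s² + (89/171 − 1)·s + 7/19 = 0
  1/9·s² − (7/19 + 1/9)·s + 7/19 = 0
which factors as (s − 1)·(1/9·s − 7/19) = 0, giving roots s = 1 and s = (7/19)/(1/9) = 63/19. Since 63/19 ≥ 1, the smallest root in [0, 1] is s = 1.)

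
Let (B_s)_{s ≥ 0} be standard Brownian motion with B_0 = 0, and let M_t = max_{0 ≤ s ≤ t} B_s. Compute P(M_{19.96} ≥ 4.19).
P(M_{19.96} ≥ 4.19) = 2·P(B_{19.96} ≥ 4.19) = 2(1 − Φ(4.19/√19.96)) ≈ 0.3483

By the reflection principle for Brownian motion, P(M_t ≥ a) = 2 · P(B_t ≥ a) for a ≥ 0. Since B_t ~ N(0, t), P(B_t ≥ 4.19) = 1 − Φ(4.19/√t) = 1 − Φ(4.19/√19.96) = 1 − Φ(0.9379). So
  P(M_{19.96} ≥ 4.19) = 2(1 − Φ(0.9379)) ≈ 0.3483.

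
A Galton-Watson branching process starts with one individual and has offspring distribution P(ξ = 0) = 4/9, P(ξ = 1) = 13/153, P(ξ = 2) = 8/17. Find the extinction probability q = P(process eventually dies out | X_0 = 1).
q = 17/18

The pgf is f(s) = 4/9 + 13/153·s + 8/17·s². The extinction probability q is the smallest fixed point of f in [0, 1]. Setting s = f(s):
  8/17·s² + (13/153 − 1)·s + 4/9 = 0
  8/17·s² − (4/9 + 8/17)·s + 4/9 = 0
which factors as (s − 1)·(8/17·s − 4/9) = 0, giving roots s = 1 and s = (4/9)/(8/17) = 17/18.
Mean offspring μ = 13/153 + 2·8/17 = 157/153 > 1 (supercritical), so q < 1. The extinction probability is the smaller root: q = (4/9)/(8/17) = 17/18.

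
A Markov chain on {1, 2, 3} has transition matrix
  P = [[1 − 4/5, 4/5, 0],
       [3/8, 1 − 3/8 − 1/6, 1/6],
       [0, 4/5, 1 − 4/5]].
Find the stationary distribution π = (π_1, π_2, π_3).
π = (45/161, 96/161, 20/161)

This is a birth-death chain on three states, which satisfies detailed balance: π_1 · P_{12} = π_2 · P_{21} and π_2 · P_{23} = π_3 · P_{32}.
From π_1 · 4/5 = π_2 · 3/8: π_2/π_1 = (4/5)/(3/8) = 32/15.
From π_2 · 1/6 = π_3 · 4/5: π_3/π_2 = (1/6)/(4/5) = 5/24.
Take π_1 proportional to 1; then unnormalized π = (1, 32/15, 4/9). Normalize by dividing by the sum 161/45:
  π = (45/161, 96/161, 20/161).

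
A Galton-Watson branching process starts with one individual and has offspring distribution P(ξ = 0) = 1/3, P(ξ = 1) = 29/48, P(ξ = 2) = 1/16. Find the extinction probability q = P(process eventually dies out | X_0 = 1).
q = 1

Mean offspring μ = 0·1/3 + 1·29/48 + 2·1/16 = 35/48 ≤ 1. For μ ≤ 1 with offspring not concentrated at 1, the Galton-Watson process goes extinct almost surely, so q = 1.
(Algebraic check: The pgf is f(s) = 1/3 + 29/48·s + 1/16·s². The extinction probability q is the smallest fixed point of f in [0, 1]. Setting s = f(s):
  1/16·s² + (29/48 − 1)·s + 1/3 = 0
  1/16·s² − (1/3 + 1/16)·s + 1/3 = 0
which factors as (s − 1)·(1/16·s − 1/3) = 0, giving roots s = 1 and s = (1/3)/(1/16) = 16/3. Since 16/3 ≥ 1, the smallest root in [0, 1] is s = 1.)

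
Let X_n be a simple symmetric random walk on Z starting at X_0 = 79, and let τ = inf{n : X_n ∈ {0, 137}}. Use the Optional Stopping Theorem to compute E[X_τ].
E[X_τ] = 79

X_n is a martingale and τ is a bounded-mean stopping time (indeed τ is finite a.s. with bounded expectation since the walk is in a bounded region). By the OST, E[X_τ] = E[X_0] = 79. Equivalently: E[X_τ] = 137 · P(hit 137 first) + 0 · P(hit 0 first) = 137 · (79/137) = 79.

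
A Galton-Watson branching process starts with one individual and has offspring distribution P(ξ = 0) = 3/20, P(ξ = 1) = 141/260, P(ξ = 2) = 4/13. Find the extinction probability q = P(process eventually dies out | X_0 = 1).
q = 39/80

The pgf is f(s) = 3/20 + 141/260·s + 4/13·s². The extinction probability q is the smallest fixed point of f in [0, 1]. Setting s = f(s):
  4/13·s² + (141/260 − 1)·s + 3/20 = 0
  4/13·s² − (3/20 + 4/13)·s + 3/20 = 0
which factors as (s − 1)·(4/13·s − 3/20) = 0, giving roots s = 1 and s = (3/20)/(4/13) = 39/80.
Mean offspring μ = 141/260 + 2·4/13 = 301/260 > 1 (supercritical), so q < 1. The extinction probability is the smaller root: q = (3/20)/(4/13) = 39/80.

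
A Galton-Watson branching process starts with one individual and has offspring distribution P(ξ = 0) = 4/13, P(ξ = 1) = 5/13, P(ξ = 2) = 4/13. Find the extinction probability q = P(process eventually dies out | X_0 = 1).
q = 1

Mean offspring μ = 0·4/13 + 1·5/13 + 2·4/13 = 1 ≤ 1. For μ ≤ 1 with offspring not concentrated at 1, the Galton-Watson process goes extinct almost surely, so q = 1.
(Algebraic check: The pgf is f(s) = 4/13 + 5/13·s + 4/13·s². The extinction probability q is the smallest fixed point of f in [0, 1]. Setting s = f(s):
  4/13·s² + (5/13 − 1)·s + 4/13 = 0
  4/13·s² − (4/13 + 4/13)·s + 4/13 = 0
which factors as (s − 1)·(4/13·s − 4/13) = 0, giving roots s = 1 and s = (4/13)/(4/13) = 1. Since 1 ≥ 1, the smallest root in [0, 1] is s = 1.)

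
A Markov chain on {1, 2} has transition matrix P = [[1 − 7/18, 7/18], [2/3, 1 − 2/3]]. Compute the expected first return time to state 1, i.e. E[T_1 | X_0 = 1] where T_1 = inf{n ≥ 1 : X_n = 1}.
E[T_1 | X_0 = 1] = 1/π_1 = 19/12

For an irreducible recurrent Markov chain with stationary distribution π, E[T_i | X_0 = i] = 1/π_i (Kac's formula). Here π_1 = (2/3)/(7/18 + 2/3) = (2/3)/(19/18) = 12/19, so E[T_1 | X_0 = 1] = 1/π_1 = (7/18 + 2/3)/(2/3) = (19/18)/(2/3) = 19/12.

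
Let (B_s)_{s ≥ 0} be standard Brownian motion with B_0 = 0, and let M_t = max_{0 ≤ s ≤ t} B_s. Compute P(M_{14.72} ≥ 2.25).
P(M_{14.72} ≥ 2.25) = 2·P(B_{14.72} ≥ 2.25) = 2(1 − Φ(2.25/√14.72)) ≈ 0.5576

By the reflection principle for Brownian motion, P(M_t ≥ a) = 2 · P(B_t ≥ a) for a ≥ 0. Since B_t ~ N(0, t), P(B_t ≥ 2.25) = 1 − Φ(2.25/√t) = 1 − Φ(2.25/√14.72) = 1 − Φ(0.5864). So
  P(M_{14.72} ≥ 2.25) = 2(1 − Φ(0.5864)) ≈ 0.5576.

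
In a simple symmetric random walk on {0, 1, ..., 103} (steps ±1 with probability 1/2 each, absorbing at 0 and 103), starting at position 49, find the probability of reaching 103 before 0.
P(hit 103 before 0) = 49/103

Let u_k = P(hit 103 before 0 | start at k). Then u_0 = 0, u_103 = 1, and u_k = u_{k-1}/2 + u_{k+1}/2 for 1 ≤ k ≤ 102. This harmonic recurrence is solved by u_k = k/103, giving u_49 = 49/103.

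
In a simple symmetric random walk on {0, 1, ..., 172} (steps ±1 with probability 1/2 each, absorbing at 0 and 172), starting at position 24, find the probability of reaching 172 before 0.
P(hit 172 before 0) = 24/172 = 6/43

Let u_k = P(hit 172 before 0 | start at k). Then u_0 = 0, u_172 = 1, and u_k = u_{k-1}/2 + u_{k+1}/2 for 1 ≤ k ≤ 171. This harmonic recurrence is solved by u_k = k/172, giving u_24 = 24/172 = 6/43.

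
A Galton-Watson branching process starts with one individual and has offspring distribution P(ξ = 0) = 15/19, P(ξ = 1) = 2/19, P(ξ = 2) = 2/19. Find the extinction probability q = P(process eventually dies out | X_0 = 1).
q = 1

Mean offspring μ = 0·15/19 + 1·2/19 + 2·2/19 = 6/19 ≤ 1. For μ ≤ 1 with offspring not concentrated at 1, the Galton-Watson process goes extinct almost surely, so q = 1.
(Algebraic check: The pgf is f(s) = 15/19 + 2/19·s + 2/19·s². The extinction probability q is the smallest fixed point of f in [0, 1]. Setting s = f(s):
  2/19·s² + (2/19 − 1)·s + 15/19 = 0
  2/19·s² − (15/19 + 2/19)·s + 15/19 = 0
which factors as (s − 1)·(2/19·s − 15/19) = 0, giving roots s = 1 and s = (15/19)/(2/19) = 15/2. Since 15/2 ≥ 1, the smallest root in [0, 1] is s = 1.)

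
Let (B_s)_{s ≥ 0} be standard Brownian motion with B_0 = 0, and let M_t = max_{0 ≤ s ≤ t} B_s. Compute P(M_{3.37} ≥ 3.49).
P(M_{3.37} ≥ 3.49) = 2·P(B_{3.37} ≥ 3.49) = 2(1 − Φ(3.49/√3.37)) ≈ 0.0573

By the reflection principle for Brownian motion, P(M_t ≥ a) = 2 · P(B_t ≥ a) for a ≥ 0. Since B_t ~ N(0, t), P(B_t ≥ 3.49) = 1 − Φ(3.49/√t) = 1 − Φ(3.49/√3.37) = 1 − Φ(1.9011). So
  P(M_{3.37} ≥ 3.49) = 2(1 − Φ(1.9011)) ≈ 0.0573.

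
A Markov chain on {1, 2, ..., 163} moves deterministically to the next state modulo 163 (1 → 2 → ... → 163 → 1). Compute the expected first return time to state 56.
E[T_56 | X_0 = 56] = 163

The chain cycles deterministically, so starting at state 56 it returns in exactly 163 steps. Equivalently, the stationary distribution is uniform π_j = 1/163 for every state j, so by Kac's formula E[T_56] = 1/π_56 = 163.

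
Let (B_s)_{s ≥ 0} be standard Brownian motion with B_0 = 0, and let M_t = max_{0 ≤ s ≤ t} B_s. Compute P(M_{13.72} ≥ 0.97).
P(M_{13.72} ≥ 0.97) = 2·P(B_{13.72} ≥ 0.97) = 2(1 − Φ(0.97/√13.72)) ≈ 0.7934

By the reflection principle for Brownian motion, P(M_t ≥ a) = 2 · P(B_t ≥ a) for a ≥ 0. Since B_t ~ N(0, t), P(B_t ≥ 0.97) = 1 − Φ(0.97/√t) = 1 − Φ(0.97/√13.72) = 1 − Φ(0.2619). So
  P(M_{13.72} ≥ 0.97) = 2(1 − Φ(0.2619)) ≈ 0.7934.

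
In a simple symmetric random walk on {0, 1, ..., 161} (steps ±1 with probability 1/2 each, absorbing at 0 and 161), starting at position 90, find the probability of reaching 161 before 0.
P(hit 161 before 0) = 90/161

Let u_k = P(hit 161 before 0 | start at k). Then u_0 = 0, u_161 = 1, and u_k = u_{k-1}/2 + u_{k+1}/2 for 1 ≤ k ≤ 160. This harmonic recurrence is solved by u_k = k/161, giving u_90 = 90/161.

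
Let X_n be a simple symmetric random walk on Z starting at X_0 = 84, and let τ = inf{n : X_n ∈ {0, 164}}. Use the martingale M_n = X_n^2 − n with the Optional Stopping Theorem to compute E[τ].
E[τ] = 6720

M_n = X_n^2 − n is a martingale (since E[X_{n+1}^2 | F_n] = X_n^2 + 1). By OST (τ has finite mean in a bounded region), E[M_τ] = E[M_0] = X_0^2 − 0 = 84^2 = 7056. Also E[M_τ] = E[X_τ^2] − E[τ]. The walk exits at 0 or 164, with P(hit 164 first) = 84/164, so E[X_τ^2] = 164^2 · 84/164 + 0 = 13776. Thus E[τ] = E[X_τ^2] − E[M_τ] = 13776 − 7056 = 6720 = 84(164 − 84) = 6720.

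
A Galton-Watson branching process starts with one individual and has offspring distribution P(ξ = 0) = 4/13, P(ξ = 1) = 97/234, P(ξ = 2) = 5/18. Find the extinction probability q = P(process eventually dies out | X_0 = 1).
q = 1

Mean offspring μ = 0·4/13 + 1·97/234 + 2·5/18 = 227/234 ≤ 1. For μ ≤ 1 with offspring not concentrated at 1, the Galton-Watson process goes extinct almost surely, so q = 1.
(Algebraic check: The pgf is f(s) = 4/13 + 97/234·s + 5/18·s². The extinction probability q is the smallest fixed point of f in [0, 1]. Setting s = f(s):
  5/18·s² + (97/234 − 1)·s + 4/13 = 0
  5/18·s² − (4/13 + 5/18)·s + 4/13 = 0
which factors as (s − 1)·(5/18·s − 4/13) = 0, giving roots s = 1 and s = (4/13)/(5/18) = 72/65. Since 72/65 ≥ 1, the smallest root in [0, 1] is s = 1.)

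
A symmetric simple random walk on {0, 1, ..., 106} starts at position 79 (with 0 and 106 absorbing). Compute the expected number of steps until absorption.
E[τ | X_0 = 79] = 2133

Let v_k = E[τ | X_0 = k]. Boundary: v_0 = v_106 = 0. Recurrence: v_k = 1 + (v_{k-1} + v_{k+1})/2 for 1 ≤ k ≤ 105. The particular solution to v_k − (v_{k-1} + v_{k+1})/2 = 1 is v_k = −k^2. Adding homogeneous solution A + B k and matching boundaries gives v_k = k (106 − k). Substituting k = 79: v_79 = 79 · 27 = 2133.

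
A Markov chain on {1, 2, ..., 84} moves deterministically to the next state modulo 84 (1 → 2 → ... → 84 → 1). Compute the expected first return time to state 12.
E[T_12 | X_0 = 12] = 84

The chain cycles deterministically, so starting at state 12 it returns in exactly 84 steps. Equivalently, the stationary distribution is uniform π_j = 1/84 for every state j, so by Kac's formula E[T_12] = 1/π_12 = 84.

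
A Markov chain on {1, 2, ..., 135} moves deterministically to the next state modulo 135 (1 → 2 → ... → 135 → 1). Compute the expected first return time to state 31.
E[T_31 | X_0 = 31] = 135

The chain cycles deterministically, so starting at state 31 it returns in exactly 135 steps. Equivalently, the stationary distribution is uniform π_j = 1/135 for every state j, so by Kac's formula E[T_31] = 1/π_31 = 135.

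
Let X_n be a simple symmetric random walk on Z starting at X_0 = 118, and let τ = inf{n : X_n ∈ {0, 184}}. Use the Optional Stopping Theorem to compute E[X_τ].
E[X_τ] = 118

X_n is a martingale and τ is a bounded-mean stopping time (indeed τ is finite a.s. with bounded expectation since the walk is in a bounded region). By the OST, E[X_τ] = E[X_0] = 118. Equivalently: E[X_τ] = 184 · P(hit 184 first) + 0 · P(hit 0 first) = 184 · (118/184) = 118.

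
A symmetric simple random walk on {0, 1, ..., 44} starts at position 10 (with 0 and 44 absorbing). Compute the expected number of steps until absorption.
E[τ | X_0 = 10] = 340

Let v_k = E[τ | X_0 = k]. Boundary: v_0 = v_44 = 0. Recurrence: v_k = 1 + (v_{k-1} + v_{k+1})/2 for 1 ≤ k ≤ 43. The particular solution to v_k − (v_{k-1} + v_{k+1})/2 = 1 is v_k = −k^2. Adding homogeneous solution A + B k and matching boundaries gives v_k = k (44 − k). Substituting k = 10: v_10 = 10 · 34 = 340.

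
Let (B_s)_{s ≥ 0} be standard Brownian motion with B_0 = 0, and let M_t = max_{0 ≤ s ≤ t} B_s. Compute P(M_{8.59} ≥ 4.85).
P(M_{8.59} ≥ 4.85) = 2·P(B_{8.59} ≥ 4.85) = 2(1 − Φ(4.85/√8.59)) ≈ 0.0980

By the reflection principle for Brownian motion, P(M_t ≥ a) = 2 · P(B_t ≥ a) for a ≥ 0. Since B_t ~ N(0, t), P(B_t ≥ 4.85) = 1 − Φ(4.85/√t) = 1 − Φ(4.85/√8.59) = 1 − Φ(1.6548). So
  P(M_{8.59} ≥ 4.85) = 2(1 − Φ(1.6548)) ≈ 0.0980.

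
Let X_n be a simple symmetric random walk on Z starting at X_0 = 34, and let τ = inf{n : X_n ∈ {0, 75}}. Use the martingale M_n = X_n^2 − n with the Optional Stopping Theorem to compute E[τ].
E[τ] = 1394

M_n = X_n^2 − n is a martingale (since E[X_{n+1}^2 | F_n] = X_n^2 + 1). By OST (τ has finite mean in a bounded region), E[M_τ] = E[M_0] = X_0^2 − 0 = 34^2 = 1156. Also E[M_τ] = E[X_τ^2] − E[τ]. The walk exits at 0 or 75, with P(hit 75 first) = 34/75, so E[X_τ^2] = 75^2 · 34/75 + 0 = 2550. Thus E[τ] = E[X_τ^2] − E[M_τ] = 2550 − 1156 = 1394 = 34(75 − 34) = 1394.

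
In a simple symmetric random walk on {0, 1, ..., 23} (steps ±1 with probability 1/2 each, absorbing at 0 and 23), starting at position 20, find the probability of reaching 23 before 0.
P(hit 23 before 0) = 20/23

Let u_k = P(hit 23 before 0 | start at k). Then u_0 = 0, u_23 = 1, and u_k = u_{k-1}/2 + u_{k+1}/2 for 1 ≤ k ≤ 22. This harmonic recurrence is solved by u_k = k/23, giving u_20 = 20/23.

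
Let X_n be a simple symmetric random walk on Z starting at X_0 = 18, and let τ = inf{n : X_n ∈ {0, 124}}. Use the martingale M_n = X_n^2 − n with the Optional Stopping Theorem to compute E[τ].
E[τ] = 1908

M_n = X_n^2 − n is a martingale (since E[X_{n+1}^2 | F_n] = X_n^2 + 1). By OST (τ has finite mean in a bounded region), E[M_τ] = E[M_0] = X_0^2 − 0 = 18^2 = 324. Also E[M_τ] = E[X_τ^2] − E[τ]. The walk exits at 0 or 124, with P(hit 124 first) = 18/124, so E[X_τ^2] = 124^2 · 18/124 + 0 = 2232. Thus E[τ] = E[X_τ^2] − E[M_τ] = 2232 − 324 = 1908 = 18(124 − 18) = 1908.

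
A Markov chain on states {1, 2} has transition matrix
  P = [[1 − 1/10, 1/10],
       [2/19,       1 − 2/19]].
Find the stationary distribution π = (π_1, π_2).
π_1 = 20/39, π_2 = 19/39

Solve πP = π with π_1 + π_2 = 1. From πP = π: π_1 · (1 − 1/10) + π_2 · 2/19 = π_1 ⇒ π_2 · 2/19 = π_1 · 1/10 ⇒ π_2/π_1 = (1/10)/(2/19) = 19/20. Together with π_1 + π_2 = 1:
  π_1 = (2/19)/(1/10 + 2/19) = (2/19)/(39/190) = 20/39,
  π_2 = (1/10)/(1/10 + 2/19) = (1/10)/(39/190) = 19/39.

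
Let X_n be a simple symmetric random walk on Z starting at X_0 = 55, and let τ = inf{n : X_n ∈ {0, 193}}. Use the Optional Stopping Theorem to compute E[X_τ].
E[X_τ] = 55

X_n is a martingale and τ is a bounded-mean stopping time (indeed τ is finite a.s. with bounded expectation since the walk is in a bounded region). By the OST, E[X_τ] = E[X_0] = 55. Equivalently: E[X_τ] = 193 · P(hit 193 first) + 0 · P(hit 0 first) = 193 · (55/193) = 55.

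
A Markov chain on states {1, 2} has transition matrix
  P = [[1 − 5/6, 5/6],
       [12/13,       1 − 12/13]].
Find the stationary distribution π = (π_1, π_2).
π_1 = 72/137, π_2 = 65/137

Solve πP = π with π_1 + π_2 = 1. From πP = π: π_1 · (1 − 5/6) + π_2 · 12/13 = π_1 ⇒ π_2 · 12/13 = π_1 · 5/6 ⇒ π_2/π_1 = (5/6)/(12/13) = 65/72. Together with π_1 + π_2 = 1:
  π_1 = (12/13)/(5/6 + 12/13) = (12/13)/(137/78) = 72/137,
  π_2 = (5/6)/(5/6 + 12/13) = (5/6)/(137/78) = 65/137.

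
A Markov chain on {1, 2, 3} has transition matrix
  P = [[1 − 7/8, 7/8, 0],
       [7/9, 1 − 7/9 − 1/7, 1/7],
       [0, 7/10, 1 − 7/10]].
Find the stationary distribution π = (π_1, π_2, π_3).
π = (392/923, 441/923, 90/923)

This is a birth-death chain on three states, which satisfies detailed balance: π_1 · P_{12} = π_2 · P_{21} and π_2 · P_{23} = π_3 · P_{32}.
From π_1 · 7/8 = π_2 · 7/9: π_2/π_1 = (7/8)/(7/9) = 9/8.
From π_2 · 1/7 = π_3 · 7/10: π_3/π_2 = (1/7)/(7/10) = 10/49.
Take π_1 proportional to 1; then unnormalized π = (1, 9/8, 45/196). Normalize by dividing by the sum 923/392:
  π = (392/923, 441/923, 90/923).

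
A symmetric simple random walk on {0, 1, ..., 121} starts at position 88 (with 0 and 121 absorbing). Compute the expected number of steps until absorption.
E[τ | X_0 = 88] = 2904

Let v_k = E[τ | X_0 = k]. Boundary: v_0 = v_121 = 0. Recurrence: v_k = 1 + (v_{k-1} + v_{k+1})/2 for 1 ≤ k ≤ 120. The particular solution to v_k − (v_{k-1} + v_{k+1})/2 = 1 is v_k = −k^2. Adding homogeneous solution A + B k and matching boundaries gives v_k = k (121 − k). Substituting k = 88: v_88 = 88 · 33 = 2904.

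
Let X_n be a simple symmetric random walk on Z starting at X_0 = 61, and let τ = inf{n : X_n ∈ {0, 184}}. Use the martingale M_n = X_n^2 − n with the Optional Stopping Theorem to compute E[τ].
E[τ] = 7503

M_n = X_n^2 − n is a martingale (since E[X_{n+1}^2 | F_n] = X_n^2 + 1). By OST (τ has finite mean in a bounded region), E[M_τ] = E[M_0] = X_0^2 − 0 = 61^2 = 3721. Also E[M_τ] = E[X_τ^2] − E[τ]. The walk exits at 0 or 184, with P(hit 184 first) = 61/184, so E[X_τ^2] = 184^2 · 61/184 + 0 = 11224. Thus E[τ] = E[X_τ^2] − E[M_τ] = 11224 − 3721 = 7503 = 61(184 − 61) = 7503.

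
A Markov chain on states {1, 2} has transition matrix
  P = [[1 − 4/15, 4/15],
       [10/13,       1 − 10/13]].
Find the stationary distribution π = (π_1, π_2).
π_1 = 75/101, π_2 = 26/101

Solve πP = π with π_1 + π_2 = 1. From πP = π: π_1 · (1 − 4/15) + π_2 · 10/13 = π_1 ⇒ π_2 · 10/13 = π_1 · 4/15 ⇒ π_2/π_1 = (4/15)/(10/13) = 26/75. Together with π_1 + π_2 = 1:
  π_1 = (10/13)/(4/15 + 10/13) = (10/13)/(202/195) = 75/101,
  π_2 = (4/15)/(4/15 + 10/13) = (4/15)/(202/195) = 26/101.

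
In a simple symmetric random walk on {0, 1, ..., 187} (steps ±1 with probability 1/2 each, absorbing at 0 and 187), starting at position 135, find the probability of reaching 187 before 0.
P(hit 187 before 0) = 135/187

Let u_k = P(hit 187 before 0 | start at k). Then u_0 = 0, u_187 = 1, and u_k = u_{k-1}/2 + u_{k+1}/2 for 1 ≤ k ≤ 186. This harmonic recurrence is solved by u_k = k/187, giving u_135 = 135/187.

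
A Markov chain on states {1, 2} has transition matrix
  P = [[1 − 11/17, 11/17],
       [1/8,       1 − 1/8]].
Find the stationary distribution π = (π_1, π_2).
π_1 = 17/105, π_2 = 88/105

Solve πP = π with π_1 + π_2 = 1. From πP = π: π_1 · (1 − 11/17) + π_2 · 1/8 = π_1 ⇒ π_2 · 1/8 = π_1 · 11/17 ⇒ π_2/π_1 = (11/17)/(1/8) = 88/17. Together with π_1 + π_2 = 1:
  π_1 = (1/8)/(11/17 + 1/8) = (1/8)/(105/136) = 17/105,
  π_2 = (11/17)/(11/17 + 1/8) = (11/17)/(105/136) = 88/105.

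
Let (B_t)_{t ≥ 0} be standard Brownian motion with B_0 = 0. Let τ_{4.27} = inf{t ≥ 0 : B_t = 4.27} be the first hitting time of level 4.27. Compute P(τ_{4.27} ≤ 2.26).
P(τ_{4.27} ≤ 2.26) = 2(1 − Φ(4.27/√2.26)) = 2(1 − Φ(2.8404)) ≈ 0.0045

By the reflection principle for standard BM, P(τ_b ≤ t) = 2 · P(B_t ≥ b). Since B_t ~ N(0, t), P(B_t ≥ 4.27) = 1 − Φ(4.27/√t) = 1 − Φ(4.27/√2.26) = 1 − Φ(2.8404) ≈ 0.00225. Doubling: P(τ_{4.27} ≤ 2.26) ≈ 2 · 0.00225 = 0.00450 ≈ 0.0045.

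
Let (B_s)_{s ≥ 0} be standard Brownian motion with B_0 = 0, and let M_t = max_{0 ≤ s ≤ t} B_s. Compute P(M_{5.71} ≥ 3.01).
P(M_{5.71} ≥ 3.01) = 2·P(B_{5.71} ≥ 3.01) = 2(1 − Φ(3.01/√5.71)) ≈ 0.2078

By the reflection principle for Brownian motion, P(M_t ≥ a) = 2 · P(B_t ≥ a) for a ≥ 0. Since B_t ~ N(0, t), P(B_t ≥ 3.01) = 1 − Φ(3.01/√t) = 1 − Φ(3.01/√5.71) = 1 − Φ(1.2596). So
  P(M_{5.71} ≥ 3.01) = 2(1 − Φ(1.2596)) ≈ 0.2078.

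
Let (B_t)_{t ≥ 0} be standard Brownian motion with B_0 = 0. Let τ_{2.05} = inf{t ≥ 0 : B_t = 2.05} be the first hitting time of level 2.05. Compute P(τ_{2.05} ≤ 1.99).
P(τ_{2.05} ≤ 1.99) = 2(1 − Φ(2.05/√1.99)) = 2(1 − Φ(1.4532)) ≈ 0.1462

By the reflection principle for standard BM, P(τ_b ≤ t) = 2 · P(B_t ≥ b). Since B_t ~ N(0, t), P(B_t ≥ 2.05) = 1 − Φ(2.05/√t) = 1 − Φ(2.05/√1.99) = 1 − Φ(1.4532) ≈ 0.07308. Doubling: P(τ_{2.05} ≤ 1.99) ≈ 2 · 0.07308 = 0.14616 ≈ 0.1462.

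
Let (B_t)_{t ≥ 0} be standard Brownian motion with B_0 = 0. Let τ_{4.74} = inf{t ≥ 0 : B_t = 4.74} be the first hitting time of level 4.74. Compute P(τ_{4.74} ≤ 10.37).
P(τ_{4.74} ≤ 10.37) = 2(1 − Φ(4.74/√10.37)) = 2(1 − Φ(1.4719)) ≈ 0.1410

By the reflection principle for standard BM, P(τ_b ≤ t) = 2 · P(B_t ≥ b). Since B_t ~ N(0, t), P(B_t ≥ 4.74) = 1 − Φ(4.74/√t) = 1 − Φ(4.74/√10.37) = 1 − Φ(1.4719) ≈ 0.07052. Doubling: P(τ_{4.74} ≤ 10.37) ≈ 2 · 0.07052 = 0.14104 ≈ 0.1410.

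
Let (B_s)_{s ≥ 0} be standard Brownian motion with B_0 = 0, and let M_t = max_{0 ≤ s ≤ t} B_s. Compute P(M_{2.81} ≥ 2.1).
P(M_{2.81} ≥ 2.1) = 2·P(B_{2.81} ≥ 2.1) = 2(1 − Φ(2.1/√2.81)) ≈ 0.2103

By the reflection principle for Brownian motion, P(M_t ≥ a) = 2 · P(B_t ≥ a) for a ≥ 0. Since B_t ~ N(0, t), P(B_t ≥ 2.1) = 1 − Φ(2.1/√t) = 1 − Φ(2.1/√2.81) = 1 − Φ(1.2528). So
  P(M_{2.81} ≥ 2.1) = 2(1 − Φ(1.2528)) ≈ 0.2103.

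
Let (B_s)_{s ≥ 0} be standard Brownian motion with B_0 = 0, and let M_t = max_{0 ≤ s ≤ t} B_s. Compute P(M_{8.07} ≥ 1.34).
P(M_{8.07} ≥ 1.34) = 2·P(B_{8.07} ≥ 1.34) = 2(1 − Φ(1.34/√8.07)) ≈ 0.6371

By the reflection principle for Brownian motion, P(M_t ≥ a) = 2 · P(B_t ≥ a) for a ≥ 0. Since B_t ~ N(0, t), P(B_t ≥ 1.34) = 1 − Φ(1.34/√t) = 1 − Φ(1.34/√8.07) = 1 − Φ(0.4717). So
  P(M_{8.07} ≥ 1.34) = 2(1 − Φ(0.4717)) ≈ 0.6371.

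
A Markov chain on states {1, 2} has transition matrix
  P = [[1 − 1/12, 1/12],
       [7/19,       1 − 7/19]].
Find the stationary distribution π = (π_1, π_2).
π_1 = 84/103, π_2 = 19/103

Solve πP = π with π_1 + π_2 = 1. From πP = π: π_1 · (1 − 1/12) + π_2 · 7/19 = π_1 ⇒ π_2 · 7/19 = π_1 · 1/12 ⇒ π_2/π_1 = (1/12)/(7/19) = 19/84. Together with π_1 + π_2 = 1:
  π_1 = (7/19)/(1/12 + 7/19) = (7/19)/(103/228) = 84/103,
  π_2 = (1/12)/(1/12 + 7/19) = (1/12)/(103/228) = 19/103.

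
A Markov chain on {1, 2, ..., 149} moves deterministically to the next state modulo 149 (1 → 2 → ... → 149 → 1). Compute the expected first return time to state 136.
E[T_136 | X_0 = 136] = 149

The chain cycles deterministically, so starting at state 136 it returns in exactly 149 steps. Equivalently, the stationary distribution is uniform π_j = 1/149 for every state j, so by Kac's formula E[T_136] = 1/π_136 = 149.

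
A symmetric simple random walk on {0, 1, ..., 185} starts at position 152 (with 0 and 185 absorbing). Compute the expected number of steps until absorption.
E[τ | X_0 = 152] = 5016

Let v_k = E[τ | X_0 = k]. Boundary: v_0 = v_185 = 0. Recurrence: v_k = 1 + (v_{k-1} + v_{k+1})/2 for 1 ≤ k ≤ 184. The particular solution to v_k − (v_{k-1} + v_{k+1})/2 = 1 is v_k = −k^2. Adding homogeneous solution A + B k and matching boundaries gives v_k = k (185 − k). Substituting k = 152: v_152 = 152 · 33 = 5016.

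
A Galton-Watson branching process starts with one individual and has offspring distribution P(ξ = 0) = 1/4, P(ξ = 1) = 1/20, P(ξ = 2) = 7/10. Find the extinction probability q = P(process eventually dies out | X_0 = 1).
q = 5/14

The pgf is f(s) = 1/4 + 1/20·s + 7/10·s². The extinction probability q is the smallest fixed point of f in [0, 1]. Setting s = f(s):
  7/10·s² + (1/20 − 1)·s + 1/4 = 0
  7/10·s² − (1/4 + 7/10)·s + 1/4 = 0
which factors as (s − 1)·(7/10·s − 1/4) = 0, giving roots s = 1 and s = (1/4)/(7/10) = 5/14.
Mean offspring μ = 1/20 + 2·7/10 = 29/20 > 1 (supercritical), so q < 1. The extinction probability is the smaller root: q = (1/4)/(7/10) = 5/14.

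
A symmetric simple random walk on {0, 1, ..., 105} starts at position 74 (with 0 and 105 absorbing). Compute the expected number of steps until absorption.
E[τ | X_0 = 74] = 2294

Let v_k = E[τ | X_0 = k]. Boundary: v_0 = v_105 = 0. Recurrence: v_k = 1 + (v_{k-1} + v_{k+1})/2 for 1 ≤ k ≤ 104. The particular solution to v_k − (v_{k-1} + v_{k+1})/2 = 1 is v_k = −k^2. Adding homogeneous solution A + B k and matching boundaries gives v_k = k (105 − k). Substituting k = 74: v_74 = 74 · 31 = 2294.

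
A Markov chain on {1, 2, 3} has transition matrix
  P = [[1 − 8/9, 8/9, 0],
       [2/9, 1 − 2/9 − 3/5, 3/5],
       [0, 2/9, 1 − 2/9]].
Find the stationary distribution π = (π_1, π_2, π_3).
π = (5/79, 20/79, 54/79)

This is a birth-death chain on three states, which satisfies detailed balance: π_1 · P_{12} = π_2 · P_{21} and π_2 · P_{23} = π_3 · P_{32}.
From π_1 · 8/9 = π_2 · 2/9: π_2/π_1 = (8/9)/(2/9) = 4.
From π_2 · 3/5 = π_3 · 2/9: π_3/π_2 = (3/5)/(2/9) = 27/10.
Take π_1 proportional to 1; then unnormalized π = (1, 4, 54/5). Normalize by dividing by the sum 79/5:
  π = (5/79, 20/79, 54/79).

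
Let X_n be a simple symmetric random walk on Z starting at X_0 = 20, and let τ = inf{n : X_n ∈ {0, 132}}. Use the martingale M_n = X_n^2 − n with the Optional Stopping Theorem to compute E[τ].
E[τ] = 2240

M_n = X_n^2 − n is a martingale (since E[X_{n+1}^2 | F_n] = X_n^2 + 1). By OST (τ has finite mean in a bounded region), E[M_τ] = E[M_0] = X_0^2 − 0 = 20^2 = 400. Also E[M_τ] = E[X_τ^2] − E[τ]. The walk exits at 0 or 132, with P(hit 132 first) = 20/132, so E[X_τ^2] = 132^2 · 20/132 + 0 = 2640. Thus E[τ] = E[X_τ^2] − E[M_τ] = 2640 − 400 = 2240 = 20(132 − 20) = 2240.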